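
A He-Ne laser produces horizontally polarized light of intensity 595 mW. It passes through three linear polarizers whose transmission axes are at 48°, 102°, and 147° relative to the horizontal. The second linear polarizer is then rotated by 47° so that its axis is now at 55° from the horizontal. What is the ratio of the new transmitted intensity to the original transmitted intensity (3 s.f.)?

I_new/I_old ≈ 0.00695

Before rotation:
By Malus's law, I₁ = I₀ cos²(48° − 0°) = I₀ cos²(48°) = 0.4477 I₀.
I₂ = I₁ cos²(102° − 48°) = 0.4477 I₀ · cos²(54°) = 0.1547 I₀.
I₃ = I₂ cos²(147° − 102°) = 0.1547 I₀ · cos²(45°) = 0.07734 I₀.
After rotation:
I₁ = I₀ cos²(48° − 0°) = I₀ cos²(48°) = 0.4477 I₀.
I₂ = I₁ cos²(55° − 48°) = 0.4477 I₀ · cos²(7°) = 0.4411 I₀.
Angle between axes 2 and 3: 88°. I₃ = 0.4411 I₀ · cos²(88°) = 0.0005372 I₀.
Ratio = 0.0005372 / 0.07734 = 0.006946.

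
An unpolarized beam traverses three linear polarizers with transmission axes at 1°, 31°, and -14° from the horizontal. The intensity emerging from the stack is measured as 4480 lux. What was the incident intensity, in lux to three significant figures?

Unpolarized light through the first polarizer → I₁ = ½ I₀, now polarized at 1°.
I₂ = I₁ cos²(31° − 1°) = 0.5 I₀ · cos²(30°) = 0.375 I₀.
I₃ = I₂ cos²(-14° − 31°) = 0.375 I₀ · cos²(45°) = 0.1875 I₀.
So 4480 lux = 0.1875 I₀, giving I₀ = 4480/0.1875 = 2.389e+04 lux.

I₀ ≈ 2.39e4 lux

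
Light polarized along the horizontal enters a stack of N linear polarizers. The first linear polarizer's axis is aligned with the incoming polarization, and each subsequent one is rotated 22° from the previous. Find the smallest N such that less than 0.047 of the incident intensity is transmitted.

N = 22

First polarizer is aligned with the polarization: full transmission.
Each further stage multiplies by cos²(22°) = 0.8597.
After N polarizers: T = 0.8597^(N−1). Require T < 0.047 ⇒ N−1 > ln(0.047)/ln(0.8597) = 20.22, so N−1 ≥ 21 and N = 22.
Check: N=22 gives T = 0.04178 < 0.047; N=21 gives T = 0.0486.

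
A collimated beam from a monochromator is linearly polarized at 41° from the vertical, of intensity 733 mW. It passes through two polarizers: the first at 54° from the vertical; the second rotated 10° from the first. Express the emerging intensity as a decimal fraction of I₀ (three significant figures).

I/I₀ ≈ 0.921

I₁ = 733 mW · cos²(13°) = 695.9 mW.
I₂ = I₁ · cos²(10°) = 695.9 · 0.9698 = 674.9 mW.
Transmitted fraction = 0.9208.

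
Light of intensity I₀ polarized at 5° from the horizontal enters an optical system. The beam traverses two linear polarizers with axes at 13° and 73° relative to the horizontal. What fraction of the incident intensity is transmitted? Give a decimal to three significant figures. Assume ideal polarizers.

≈ 0.245 I₀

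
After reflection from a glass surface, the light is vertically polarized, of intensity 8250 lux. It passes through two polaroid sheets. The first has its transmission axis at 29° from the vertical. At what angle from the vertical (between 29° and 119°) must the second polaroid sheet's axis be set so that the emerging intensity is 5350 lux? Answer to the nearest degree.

I₁ = I₀ cos²(29° − 0°) = I₀ cos²(29°) = 0.765 I₀.
Target fraction: 5350 / 8250 lux = 0.6485 of I₀.
Need I₂/I₀ = 0.6485, so cos²(θ − 29°) = 0.6485 / 0.765 = 0.8477.
θ − 29° = arccos(√0.8477) = 23.0°, giving θ ≈ 29 + 23.0 = 52.0°.

θ ≈ 52°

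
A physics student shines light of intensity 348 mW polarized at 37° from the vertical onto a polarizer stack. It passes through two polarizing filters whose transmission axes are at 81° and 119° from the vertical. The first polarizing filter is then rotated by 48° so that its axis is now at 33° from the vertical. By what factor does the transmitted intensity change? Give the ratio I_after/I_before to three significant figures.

I_new/I_old ≈ 0.0151

Before rotation:
By Malus's law, I₁ = I₀ cos²(81° − 37°) = I₀ cos²(44°) = 0.5174 I₀.
I₂ = I₁ cos²(119° − 81°) = 0.5174 I₀ · cos²(38°) = 0.3213 I₀.
After rotation:
I₁ = I₀ cos²(33° − 37°) = I₀ cos²(4°) = 0.9951 I₀.
I₂ = I₁ cos²(119° − 33°) = 0.9951 I₀ · cos²(86°) = 0.004842 I₀.
Ratio = 0.004842 / 0.3213 = 0.01507.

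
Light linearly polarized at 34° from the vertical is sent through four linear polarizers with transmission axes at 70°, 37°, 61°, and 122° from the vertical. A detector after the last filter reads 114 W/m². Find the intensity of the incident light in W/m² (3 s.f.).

By Malus's law, I₁ = I₀ cos²(70° − 34°) = I₀ cos²(36°) = 0.6545 I₀.
I₂ = I₁ cos²(37° − 70°) = 0.6545 I₀ · cos²(33°) = 0.4604 I₀.
I₃ = I₂ cos²(61° − 37°) = 0.4604 I₀ · cos²(24°) = 0.3842 I₀.
I₄ = I₃ cos²(122° − 61°) = 0.3842 I₀ · cos²(61°) = 0.0903 I₀.
So 114 W/m² = 0.0903 I₀, giving I₀ = 114/0.0903 = 1262 W/m².

I₀ ≈ 1260 W/m²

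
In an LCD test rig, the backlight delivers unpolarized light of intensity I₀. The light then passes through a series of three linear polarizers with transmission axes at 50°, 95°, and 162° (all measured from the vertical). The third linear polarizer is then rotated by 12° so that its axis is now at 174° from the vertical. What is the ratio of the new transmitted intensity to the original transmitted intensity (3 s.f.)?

Before rotation:
Unpolarized light through the first polarizer → I₁ = ½ I₀, now polarized at 50°.
I₂ = I₁ cos²(95° − 50°) = 0.5 I₀ · cos²(45°) = 0.25 I₀.
I₃ = I₂ cos²(162° − 95°) = 0.25 I₀ · cos²(67°) = 0.03817 I₀.
After rotation:
Unpolarized light through the first polarizer → I₁ = ½ I₀, now polarized at 50°.
I₂ = I₁ cos²(95° − 50°) = 0.5 I₀ · cos²(45°) = 0.25 I₀.
I₃ = I₂ cos²(174° − 95°) = 0.25 I₀ · cos²(79°) = 0.009102 I₀.
Ratio = 0.009102 / 0.03817 = 0.2385.

I_new/I_old ≈ 0.238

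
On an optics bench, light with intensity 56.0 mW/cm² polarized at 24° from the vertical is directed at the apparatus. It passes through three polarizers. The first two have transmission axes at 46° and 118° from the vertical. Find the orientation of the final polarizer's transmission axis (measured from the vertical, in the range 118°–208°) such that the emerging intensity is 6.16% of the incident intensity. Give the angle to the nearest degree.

I₁ = I₀ cos²(46° − 24°) = I₀ cos²(22°) = 0.8597 I₀.
I₂ = I₁ cos²(118° − 46°) = 0.8597 I₀ · cos²(72°) = 0.08209 I₀.
Need I₃/I₀ = 0.0616, so cos²(θ − 118°) = 0.0616 / 0.08209 = 0.7504.
θ − 118° = arccos(√0.7504) = 30.0°, giving θ ≈ 118 + 30.0 = 148.0°.

θ ≈ 148°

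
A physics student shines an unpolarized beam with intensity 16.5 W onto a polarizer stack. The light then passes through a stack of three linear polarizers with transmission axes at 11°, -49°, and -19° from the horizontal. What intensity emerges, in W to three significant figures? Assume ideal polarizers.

Unpolarized light through the first polarizer → I₁ = 16.5 W/2 = 8.25 W, polarized at 11°.
I₂ = I₁ · cos²(60°) = 8.25 · 0.25 = 2.063 W.
I₃ = I₂ · cos²(30°) = 2.063 · 0.75 = 1.547 W.

I ≈ 1.55 W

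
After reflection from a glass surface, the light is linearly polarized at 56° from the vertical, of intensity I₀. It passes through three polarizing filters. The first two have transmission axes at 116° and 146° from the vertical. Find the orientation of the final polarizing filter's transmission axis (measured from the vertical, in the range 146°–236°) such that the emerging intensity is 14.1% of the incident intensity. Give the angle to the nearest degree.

θ ≈ 176°

I₁ = I₀ cos²(116° − 56°) = I₀ cos²(60°) = 0.25 I₀.
I₂ = I₁ cos²(146° − 116°) = 0.25 I₀ · cos²(30°) = 0.1875 I₀.
Need I₃/I₀ = 0.141, so cos²(θ − 146°) = 0.141 / 0.1875 = 0.752.
θ − 146° = arccos(√0.752) = 29.9°, giving θ ≈ 146 + 29.9 = 175.9°.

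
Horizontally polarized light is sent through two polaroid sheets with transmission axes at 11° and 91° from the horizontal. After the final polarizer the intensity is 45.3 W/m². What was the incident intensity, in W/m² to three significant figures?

By Malus's law, I₁ = I₀ cos²(11° − 0°) = I₀ cos²(11°) = 0.9636 I₀.
I₂ = I₁ cos²(91° − 11°) = 0.9636 I₀ · cos²(80°) = 0.02906 I₀.
So 45.3 W/m² = 0.02906 I₀, giving I₀ = 45.3/0.02906 = 1559 W/m².

I₀ ≈ 1560 W/m²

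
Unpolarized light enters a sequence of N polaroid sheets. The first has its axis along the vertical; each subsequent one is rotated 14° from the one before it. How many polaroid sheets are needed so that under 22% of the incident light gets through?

N = 15

First polarizer halves the unpolarized light: factor 1/2.
Each further stage multiplies by cos²(14°) = 0.9415.
After N polarizers: T = 0.5·0.9415^(N−1). Require T < 0.22 ⇒ N−1 > ln(0.22/0.5)/ln(0.9415) = 13.61, so N−1 ≥ 14 and N = 15.
Check: N=15 gives T = 0.2149 < 0.22; N=14 gives T = 0.2283.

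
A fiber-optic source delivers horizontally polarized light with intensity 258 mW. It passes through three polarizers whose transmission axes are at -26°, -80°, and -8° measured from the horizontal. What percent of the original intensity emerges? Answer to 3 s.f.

≈ 2.67%

I₁ = 258 mW · cos²(26°) = 208.4 mW.
I₂ = I₁ · cos²(54°) = 208.4 · 0.3455 = 72.01 mW.
I₃ = I₂ · cos²(72°) = 72.01 · 0.09549 = 6.876 mW.
That is 2.665% of the incident intensity.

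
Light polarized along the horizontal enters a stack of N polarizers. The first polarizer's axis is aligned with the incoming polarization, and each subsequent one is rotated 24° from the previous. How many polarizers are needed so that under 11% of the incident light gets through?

N = 14

First polarizer is aligned with the polarization: full transmission.
Each further stage multiplies by cos²(24°) = 0.8346.
After N polarizers: T = 0.8346^(N−1). Require T < 0.11 ⇒ N−1 > ln(0.11)/ln(0.8346) = 12.21, so N−1 ≥ 13 and N = 14.
Check: N=14 gives T = 0.09528 < 0.11; N=13 gives T = 0.1142.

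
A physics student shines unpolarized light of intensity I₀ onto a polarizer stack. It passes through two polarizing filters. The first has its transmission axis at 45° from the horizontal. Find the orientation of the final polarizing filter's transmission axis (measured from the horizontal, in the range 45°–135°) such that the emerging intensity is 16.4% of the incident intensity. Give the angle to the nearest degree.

Unpolarized light through the first polarizer → I₁ = ½ I₀, now polarized at 45°.
Need I₂/I₀ = 0.164, so cos²(θ − 45°) = 0.164 / 0.5 = 0.328.
θ − 45° = arccos(√0.328) = 55.1°, giving θ ≈ 45 + 55.1 = 100.1°.

θ ≈ 100°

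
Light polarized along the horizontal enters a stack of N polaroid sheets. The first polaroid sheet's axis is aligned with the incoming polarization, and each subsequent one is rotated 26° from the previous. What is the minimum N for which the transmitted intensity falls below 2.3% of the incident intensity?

First polarizer is aligned with the polarization: full transmission.
Each further stage multiplies by cos²(26°) = 0.8078.
After N polarizers: T = 0.8078^(N−1). Require T < 0.023 ⇒ N−1 > ln(0.023)/ln(0.8078) = 17.68, so N−1 ≥ 18 and N = 19.
Check: N=19 gives T = 0.02147 < 0.023; N=18 gives T = 0.02657.

N = 19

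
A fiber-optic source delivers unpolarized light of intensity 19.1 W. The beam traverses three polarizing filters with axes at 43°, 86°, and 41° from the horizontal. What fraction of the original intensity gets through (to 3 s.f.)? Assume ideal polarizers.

Unpolarized light through the first polarizer → I₁ = 19.1 W/2 = 9.55 W, polarized at 43°.
I₂ = I₁ · cos²(43°) = 9.55 · 0.5349 = 5.108 W.
I₃ = I₂ · cos²(45°) = 5.108 · 0.5 = 2.554 W.
Transmitted fraction = 0.1337.

I/I₀ ≈ 0.134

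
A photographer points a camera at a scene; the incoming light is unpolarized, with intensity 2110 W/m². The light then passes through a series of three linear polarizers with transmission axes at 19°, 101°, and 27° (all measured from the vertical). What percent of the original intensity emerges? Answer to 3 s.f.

≈ 0.0736%

Unpolarized light through the first polarizer → I₁ = 2110 W/m²/2 = 1055 W/m², polarized at 19°.
I₂ = I₁ · cos²(82°) = 1055 · 0.01937 = 20.43 W/m².
I₃ = I₂ · cos²(74°) = 20.43 · 0.07598 = 1.553 W/m².
That is 0.07358% of the incident intensity.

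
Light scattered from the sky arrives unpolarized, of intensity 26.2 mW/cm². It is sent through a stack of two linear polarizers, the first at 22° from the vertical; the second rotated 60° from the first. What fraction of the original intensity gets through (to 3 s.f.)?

I/I₀ ≈ 0.125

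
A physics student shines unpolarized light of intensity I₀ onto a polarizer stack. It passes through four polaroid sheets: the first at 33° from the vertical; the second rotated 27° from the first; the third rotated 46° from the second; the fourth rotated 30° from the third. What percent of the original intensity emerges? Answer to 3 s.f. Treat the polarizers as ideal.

≈ 14.4%

Unpolarized light through the first polarizer → I₁ = ½ I₀, now polarized at 33°.
I₂ = I₁ cos²(27°) = 0.5 · 0.7939 I₀ = 0.3969 I₀.
I₃ = I₂ cos²(46°) = 0.3969 · 0.4826 I₀ = 0.1915 I₀.
I₄ = I₃ cos²(30°) = 0.1915 · 0.75 I₀ = 0.1437 I₀.
That is 14.37% of the incident intensity.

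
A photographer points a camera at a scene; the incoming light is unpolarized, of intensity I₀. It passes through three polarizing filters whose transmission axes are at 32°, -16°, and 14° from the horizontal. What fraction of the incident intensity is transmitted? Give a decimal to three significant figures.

≈ 0.168 I₀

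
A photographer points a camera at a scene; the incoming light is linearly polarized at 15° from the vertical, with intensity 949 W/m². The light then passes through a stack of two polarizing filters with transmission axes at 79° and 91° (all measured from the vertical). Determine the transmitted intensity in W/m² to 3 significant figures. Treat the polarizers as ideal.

I₁ = 949 W/m² · cos²(64°) = 182.4 W/m².
I₂ = I₁ · cos²(12°) = 182.4 · 0.9568 = 174.5 W/m².

I ≈ 174 W/m²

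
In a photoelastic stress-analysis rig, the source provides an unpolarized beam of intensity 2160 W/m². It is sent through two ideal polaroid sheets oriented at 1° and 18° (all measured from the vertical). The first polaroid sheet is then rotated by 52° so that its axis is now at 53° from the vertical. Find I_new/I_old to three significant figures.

I_new/I_old ≈ 0.734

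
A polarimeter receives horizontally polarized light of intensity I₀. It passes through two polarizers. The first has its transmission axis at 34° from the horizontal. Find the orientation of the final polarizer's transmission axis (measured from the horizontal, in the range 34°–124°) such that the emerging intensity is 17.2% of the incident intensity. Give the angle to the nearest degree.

I₁ = I₀ cos²(34° − 0°) = I₀ cos²(34°) = 0.6873 I₀.
Need I₂/I₀ = 0.172, so cos²(θ − 34°) = 0.172 / 0.6873 = 0.2503.
θ − 34° = arccos(√0.2503) = 60.0°, giving θ ≈ 34 + 60.0 = 94.0°.

θ ≈ 94°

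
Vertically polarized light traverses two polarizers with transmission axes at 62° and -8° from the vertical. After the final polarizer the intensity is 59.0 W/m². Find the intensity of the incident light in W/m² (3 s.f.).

I₁ = I₀ cos²(62° − 0°) = I₀ cos²(62°) = 0.2204 I₀.
I₂ = I₁ cos²(-8° − 62°) = 0.2204 I₀ · cos²(70°) = 0.02578 I₀.
So 59.0 W/m² = 0.02578 I₀, giving I₀ = 59.0/0.02578 = 2288 W/m².

I₀ ≈ 2290 W/m²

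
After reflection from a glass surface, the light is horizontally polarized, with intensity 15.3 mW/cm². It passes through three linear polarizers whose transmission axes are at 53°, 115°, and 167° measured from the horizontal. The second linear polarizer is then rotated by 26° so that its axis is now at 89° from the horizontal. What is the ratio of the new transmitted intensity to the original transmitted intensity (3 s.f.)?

Before rotation:
I₁ = I₀ cos²(53° − 0°) = I₀ cos²(53°) = 0.3622 I₀.
I₂ = I₁ cos²(115° − 53°) = 0.3622 I₀ · cos²(62°) = 0.07983 I₀.
I₃ = I₂ cos²(167° − 115°) = 0.07983 I₀ · cos²(52°) = 0.03026 I₀.
After rotation:
I₁ = I₀ cos²(53° − 0°) = I₀ cos²(53°) = 0.3622 I₀.
I₂ = I₁ cos²(89° − 53°) = 0.3622 I₀ · cos²(36°) = 0.2371 I₀.
I₃ = I₂ cos²(167° − 89°) = 0.2371 I₀ · cos²(78°) = 0.01025 I₀.
Ratio = 0.01025 / 0.03026 = 0.3387.

I_new/I_old ≈ 0.339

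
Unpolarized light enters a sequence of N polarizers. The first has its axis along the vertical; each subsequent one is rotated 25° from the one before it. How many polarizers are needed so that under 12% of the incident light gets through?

N = 9

First polarizer halves the unpolarized light: factor 1/2.
Each further stage multiplies by cos²(25°) = 0.8214.
After N polarizers: T = 0.5·0.8214^(N−1). Require T < 0.12 ⇒ N−1 > ln(0.12/0.5)/ln(0.8214) = 7.25, so N−1 ≥ 8 and N = 9.
Check: N=9 gives T = 0.1036 < 0.12; N=8 gives T = 0.1261.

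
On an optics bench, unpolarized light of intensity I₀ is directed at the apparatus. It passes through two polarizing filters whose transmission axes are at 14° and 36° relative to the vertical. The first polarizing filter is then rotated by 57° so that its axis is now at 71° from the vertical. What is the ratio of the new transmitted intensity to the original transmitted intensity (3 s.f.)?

I_new/I_old ≈ 0.781

Before rotation:
Unpolarized light through the first polarizer → I₁ = ½ I₀, now polarized at 14°.
I₂ = I₁ cos²(36° − 14°) = 0.5 I₀ · cos²(22°) = 0.4298 I₀.
After rotation:
Unpolarized light through the first polarizer → I₁ = ½ I₀, now polarized at 71°.
I₂ = I₁ cos²(36° − 71°) = 0.5 I₀ · cos²(35°) = 0.3355 I₀.
Ratio = 0.3355 / 0.4298 = 0.7805.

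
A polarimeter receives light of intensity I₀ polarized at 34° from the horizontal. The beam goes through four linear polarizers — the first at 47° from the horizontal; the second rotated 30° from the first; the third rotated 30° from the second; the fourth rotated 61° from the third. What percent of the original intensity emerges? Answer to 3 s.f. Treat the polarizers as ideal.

≈ 12.6%

I₁ = I₀ cos²(47° − 34°) = I₀ cos²(13°) = 0.9494 I₀.
I₂ = I₁ cos²(30°) = 0.9494 · 0.75 I₀ = 0.712 I₀.
I₃ = I₂ cos²(30°) = 0.712 · 0.75 I₀ = 0.534 I₀.
I₄ = I₃ cos²(61°) = 0.534 · 0.235 I₀ = 0.1255 I₀.
That is 12.55% of the incident intensity.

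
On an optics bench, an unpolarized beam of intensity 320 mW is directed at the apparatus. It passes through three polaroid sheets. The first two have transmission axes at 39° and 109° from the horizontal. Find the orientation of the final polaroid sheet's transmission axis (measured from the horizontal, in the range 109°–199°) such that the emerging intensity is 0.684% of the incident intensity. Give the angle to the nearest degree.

Unpolarized light through the first polarizer → I₁ = ½ I₀, now polarized at 39°.
I₂ = I₁ cos²(109° − 39°) = 0.5 I₀ · cos²(70°) = 0.05849 I₀.
Need I₃/I₀ = 0.00684, so cos²(θ − 109°) = 0.00684 / 0.05849 = 0.1169.
θ − 109° = arccos(√0.1169) = 70.0°, giving θ ≈ 109 + 70.0 = 179.0°.

θ ≈ 179°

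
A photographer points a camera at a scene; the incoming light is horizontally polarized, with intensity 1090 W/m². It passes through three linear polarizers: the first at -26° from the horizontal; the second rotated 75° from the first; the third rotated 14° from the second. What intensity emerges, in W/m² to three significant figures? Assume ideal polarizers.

I₁ = 1090 W/m² · cos²(26°) = 880.5 W/m².
I₂ = I₁ · cos²(75°) = 880.5 · 0.06699 = 58.98 W/m².
I₃ = I₂ · cos²(14°) = 58.98 · 0.9415 = 55.53 W/m².

I ≈ 55.5 W/m²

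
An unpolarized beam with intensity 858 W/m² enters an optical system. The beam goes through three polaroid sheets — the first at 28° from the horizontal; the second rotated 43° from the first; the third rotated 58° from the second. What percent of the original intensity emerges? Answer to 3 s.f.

Unpolarized light through the first polarizer → I₁ = 858 W/m²/2 = 429 W/m², polarized at 28°.
I₂ = I₁ · cos²(43°) = 429 · 0.5349 = 229.5 W/m².
I₃ = I₂ · cos²(58°) = 229.5 · 0.2808 = 64.44 W/m².
That is 7.51% of the incident intensity.

≈ 7.51%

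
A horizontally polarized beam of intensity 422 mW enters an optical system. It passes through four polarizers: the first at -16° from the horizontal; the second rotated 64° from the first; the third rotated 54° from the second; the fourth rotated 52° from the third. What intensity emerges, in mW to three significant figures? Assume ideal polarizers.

By Malus's law, I₁ = 422 mW · cos²(16°) = 389.9 mW.
I₂ = I₁ · cos²(64°) = 389.9 · 0.1922 = 74.93 mW.
I₃ = I₂ · cos²(54°) = 74.93 · 0.3455 = 25.89 mW.
I₄ = I₃ · cos²(52°) = 25.89 · 0.379 = 9.813 mW.

I ≈ 9.81 mW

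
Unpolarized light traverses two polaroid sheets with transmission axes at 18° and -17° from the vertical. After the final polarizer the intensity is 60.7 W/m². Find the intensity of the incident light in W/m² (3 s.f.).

I₀ ≈ 181 W/m²

Unpolarized light through the first polarizer → I₁ = ½ I₀, now polarized at 18°.
I₂ = I₁ cos²(-17° − 18°) = 0.5 I₀ · cos²(35°) = 0.3355 I₀.
So 60.7 W/m² = 0.3355 I₀, giving I₀ = 60.7/0.3355 = 180.9 W/m².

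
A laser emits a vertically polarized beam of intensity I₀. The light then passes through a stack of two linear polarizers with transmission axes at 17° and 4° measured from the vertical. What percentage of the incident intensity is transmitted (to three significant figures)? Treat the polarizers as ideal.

≈ 86.8%

I₁ = I₀ cos²(17° − 0°) = I₀ cos²(17°) = 0.9145 I₀.
I₂ = I₁ cos²(4° − 17°) = 0.9145 I₀ · cos²(13°) = 0.8682 I₀.
That is 86.82% of the incident intensity.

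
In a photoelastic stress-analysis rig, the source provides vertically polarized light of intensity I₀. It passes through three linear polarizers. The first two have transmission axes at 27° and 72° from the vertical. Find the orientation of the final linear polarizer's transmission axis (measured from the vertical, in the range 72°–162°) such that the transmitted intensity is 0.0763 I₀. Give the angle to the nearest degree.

θ ≈ 136°

I₁ = I₀ cos²(27° − 0°) = I₀ cos²(27°) = 0.7939 I₀.
I₂ = I₁ cos²(72° − 27°) = 0.7939 I₀ · cos²(45°) = 0.3969 I₀.
Need I₃/I₀ = 0.0763, so cos²(θ − 72°) = 0.0763 / 0.3969 = 0.1922.
θ − 72° = arccos(√0.1922) = 64.0°, giving θ ≈ 72 + 64.0 = 136.0°.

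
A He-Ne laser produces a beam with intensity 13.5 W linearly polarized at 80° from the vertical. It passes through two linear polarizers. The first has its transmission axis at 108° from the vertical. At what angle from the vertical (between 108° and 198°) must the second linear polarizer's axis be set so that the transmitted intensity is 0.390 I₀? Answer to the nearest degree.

θ ≈ 153°

I₁ = I₀ cos²(108° − 80°) = I₀ cos²(28°) = 0.7796 I₀.
Need I₂/I₀ = 0.39, so cos²(θ − 108°) = 0.39 / 0.7796 = 0.5003.
θ − 108° = arccos(√0.5003) = 45.0°, giving θ ≈ 108 + 45.0 = 153.0°.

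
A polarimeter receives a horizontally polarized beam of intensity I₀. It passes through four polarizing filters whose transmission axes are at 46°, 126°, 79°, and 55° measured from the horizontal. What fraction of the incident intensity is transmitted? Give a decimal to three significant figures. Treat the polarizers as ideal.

≈ 0.00565 I₀

I₁ = I₀ cos²(46° − 0°) = I₀ cos²(46°) = 0.4826 I₀.
I₂ = I₁ cos²(126° − 46°) = 0.4826 I₀ · cos²(80°) = 0.01455 I₀.
I₃ = I₂ cos²(79° − 126°) = 0.01455 I₀ · cos²(47°) = 0.006768 I₀.
I₄ = I₃ cos²(55° − 79°) = 0.006768 I₀ · cos²(24°) = 0.005648 I₀.
Transmitted fraction = 0.005648.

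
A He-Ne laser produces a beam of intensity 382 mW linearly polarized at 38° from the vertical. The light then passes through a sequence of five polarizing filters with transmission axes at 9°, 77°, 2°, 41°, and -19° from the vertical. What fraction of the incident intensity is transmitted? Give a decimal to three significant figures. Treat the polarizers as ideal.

I₁ = 382 mW · cos²(29°) = 292.2 mW.
I₂ = I₁ · cos²(68°) = 292.2 · 0.1403 = 41.01 mW.
I₃ = I₂ · cos²(75°) = 41.01 · 0.06699 = 2.747 mW.
I₄ = I₃ · cos²(39°) = 2.747 · 0.604 = 1.659 mW.
I₅ = I₄ · cos²(60°) = 1.659 · 0.25 = 0.4148 mW.
Transmitted fraction = 0.001086.

I/I₀ ≈ 0.00109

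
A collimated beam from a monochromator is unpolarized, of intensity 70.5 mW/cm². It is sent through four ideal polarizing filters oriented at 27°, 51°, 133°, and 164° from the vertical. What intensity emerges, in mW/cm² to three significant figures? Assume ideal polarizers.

I ≈ 0.419 mW/cm²

Unpolarized light through the first polarizer → I₁ = 70.5 mW/cm²/2 = 35.25 mW/cm², polarized at 27°.
I₂ = I₁ · cos²(24°) = 35.25 · 0.8346 = 29.42 mW/cm².
I₃ = I₂ · cos²(82°) = 29.42 · 0.01937 = 0.5698 mW/cm².
I₄ = I₃ · cos²(31°) = 0.5698 · 0.7347 = 0.4187 mW/cm².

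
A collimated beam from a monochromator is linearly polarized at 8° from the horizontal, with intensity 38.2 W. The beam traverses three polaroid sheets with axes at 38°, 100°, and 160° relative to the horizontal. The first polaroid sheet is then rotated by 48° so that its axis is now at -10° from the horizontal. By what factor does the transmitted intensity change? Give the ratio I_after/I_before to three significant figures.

I_new/I_old ≈ 0.640

Before rotation:
I₁ = I₀ cos²(38° − 8°) = I₀ cos²(30°) = 0.75 I₀.
I₂ = I₁ cos²(100° − 38°) = 0.75 I₀ · cos²(62°) = 0.1653 I₀.
I₃ = I₂ cos²(160° − 100°) = 0.1653 I₀ · cos²(60°) = 0.04133 I₀.
After rotation:
I₁ = I₀ cos²(-10° − 8°) = I₀ cos²(18°) = 0.9045 I₀.
Angle between axes 1 and 2: 70°. I₂ = 0.9045 I₀ · cos²(70°) = 0.1058 I₀.
I₃ = I₂ cos²(160° − 100°) = 0.1058 I₀ · cos²(60°) = 0.02645 I₀.
Ratio = 0.02645 / 0.04133 = 0.6401.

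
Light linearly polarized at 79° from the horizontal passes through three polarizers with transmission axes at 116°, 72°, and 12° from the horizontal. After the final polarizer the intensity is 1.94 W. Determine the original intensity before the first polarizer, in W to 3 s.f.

I₁ = I₀ cos²(116° − 79°) = I₀ cos²(37°) = 0.6378 I₀.
I₂ = I₁ cos²(72° − 116°) = 0.6378 I₀ · cos²(44°) = 0.33 I₀.
I₃ = I₂ cos²(12° − 72°) = 0.33 I₀ · cos²(60°) = 0.08251 I₀.
So 1.94 W = 0.08251 I₀, giving I₀ = 1.94/0.08251 = 23.51 W.

I₀ ≈ 23.5 W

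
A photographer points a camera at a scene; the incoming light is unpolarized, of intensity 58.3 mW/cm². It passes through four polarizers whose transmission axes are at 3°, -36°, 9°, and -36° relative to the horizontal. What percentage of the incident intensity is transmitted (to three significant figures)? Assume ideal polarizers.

≈ 7.55%

Unpolarized light through the first polarizer → I₁ = 58.3 mW/cm²/2 = 29.15 mW/cm², polarized at 3°.
I₂ = I₁ · cos²(39°) = 29.15 · 0.604 = 17.61 mW/cm².
I₃ = I₂ · cos²(45°) = 17.61 · 0.5 = 8.803 mW/cm².
I₄ = I₃ · cos²(45°) = 8.803 · 0.5 = 4.401 mW/cm².
That is 7.549% of the incident intensity.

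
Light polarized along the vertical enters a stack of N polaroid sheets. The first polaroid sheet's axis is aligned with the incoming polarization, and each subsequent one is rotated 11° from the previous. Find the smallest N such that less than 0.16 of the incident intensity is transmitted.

N = 51

First polarizer is aligned with the polarization: full transmission.
Each further stage multiplies by cos²(11°) = 0.9636.
After N polarizers: T = 0.9636^(N−1). Require T < 0.16 ⇒ N−1 > ln(0.16)/ln(0.9636) = 49.41, so N−1 ≥ 50 and N = 51.
Check: N=51 gives T = 0.1566 < 0.16; N=50 gives T = 0.1625.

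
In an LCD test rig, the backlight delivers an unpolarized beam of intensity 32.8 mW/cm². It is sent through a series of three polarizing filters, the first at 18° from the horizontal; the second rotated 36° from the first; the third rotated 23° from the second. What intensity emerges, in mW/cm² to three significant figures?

Unpolarized light through the first polarizer → I₁ = 32.8 mW/cm²/2 = 16.4 mW/cm², polarized at 18°.
I₂ = I₁ · cos²(36°) = 16.4 · 0.6545 = 10.73 mW/cm².
I₃ = I₂ · cos²(23°) = 10.73 · 0.8473 = 9.095 mW/cm².

I ≈ 9.10 mW/cm²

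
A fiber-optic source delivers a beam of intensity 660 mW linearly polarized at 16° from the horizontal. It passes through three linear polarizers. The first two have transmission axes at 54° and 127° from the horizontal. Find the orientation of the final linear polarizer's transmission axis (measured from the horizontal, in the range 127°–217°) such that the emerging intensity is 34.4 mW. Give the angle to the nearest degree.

By Malus's law, I₁ = I₀ cos²(54° − 16°) = I₀ cos²(38°) = 0.621 I₀.
I₂ = I₁ cos²(127° − 54°) = 0.621 I₀ · cos²(73°) = 0.05308 I₀.
Target fraction: 34.4 / 660 mW = 0.05212 of I₀.
Need I₃/I₀ = 0.05212, so cos²(θ − 127°) = 0.05212 / 0.05308 = 0.9819.
θ − 127° = arccos(√0.9819) = 7.7°, giving θ ≈ 127 + 7.7 = 134.7°.

θ ≈ 135°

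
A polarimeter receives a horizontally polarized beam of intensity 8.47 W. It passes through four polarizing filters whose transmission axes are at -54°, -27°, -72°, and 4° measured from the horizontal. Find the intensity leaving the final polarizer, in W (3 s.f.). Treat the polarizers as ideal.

I ≈ 0.0680 W

I₁ = 8.47 W · cos²(54°) = 2.926 W.
I₂ = I₁ · cos²(27°) = 2.926 · 0.7939 = 2.323 W.
I₃ = I₂ · cos²(45°) = 2.323 · 0.5 = 1.162 W.
I₄ = I₃ · cos²(76°) = 1.162 · 0.05853 = 0.06798 W.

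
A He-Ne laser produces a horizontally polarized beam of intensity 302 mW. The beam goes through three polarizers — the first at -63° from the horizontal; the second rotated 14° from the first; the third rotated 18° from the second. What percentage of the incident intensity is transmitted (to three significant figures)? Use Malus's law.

≈ 17.6%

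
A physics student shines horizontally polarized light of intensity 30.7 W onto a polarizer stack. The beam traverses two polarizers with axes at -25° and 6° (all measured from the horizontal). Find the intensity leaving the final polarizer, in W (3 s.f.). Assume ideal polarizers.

I ≈ 18.5 W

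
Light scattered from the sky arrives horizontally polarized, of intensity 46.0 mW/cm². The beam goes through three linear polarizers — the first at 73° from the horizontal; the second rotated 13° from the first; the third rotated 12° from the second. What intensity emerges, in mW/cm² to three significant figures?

I ≈ 3.57 mW/cm²

I₁ = 46.0 mW/cm² · cos²(73°) = 3.932 mW/cm².
I₂ = I₁ · cos²(13°) = 3.932 · 0.9494 = 3.733 mW/cm².
I₃ = I₂ · cos²(12°) = 3.733 · 0.9568 = 3.572 mW/cm².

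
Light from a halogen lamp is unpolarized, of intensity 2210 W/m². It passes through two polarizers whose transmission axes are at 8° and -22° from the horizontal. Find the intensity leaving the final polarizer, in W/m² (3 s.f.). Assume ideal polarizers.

I ≈ 829 W/m²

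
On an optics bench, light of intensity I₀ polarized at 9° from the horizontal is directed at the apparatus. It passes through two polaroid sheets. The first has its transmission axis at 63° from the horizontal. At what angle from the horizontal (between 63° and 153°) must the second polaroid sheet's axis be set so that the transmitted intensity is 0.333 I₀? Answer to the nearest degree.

θ ≈ 74°

By Malus's law, I₁ = I₀ cos²(63° − 9°) = I₀ cos²(54°) = 0.3455 I₀.
Need I₂/I₀ = 0.333, so cos²(θ − 63°) = 0.333 / 0.3455 = 0.9638.
θ − 63° = arccos(√0.9638) = 11.0°, giving θ ≈ 63 + 11.0 = 74.0°.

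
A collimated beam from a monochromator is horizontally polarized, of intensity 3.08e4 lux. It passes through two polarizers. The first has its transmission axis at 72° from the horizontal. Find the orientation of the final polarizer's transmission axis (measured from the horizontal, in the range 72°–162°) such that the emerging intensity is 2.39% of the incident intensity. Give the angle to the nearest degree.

I₁ = I₀ cos²(72° − 0°) = I₀ cos²(72°) = 0.09549 I₀.
Need I₂/I₀ = 0.0239, so cos²(θ − 72°) = 0.0239 / 0.09549 = 0.2503.
θ − 72° = arccos(√0.2503) = 60.0°, giving θ ≈ 72 + 60.0 = 132.0°.

θ ≈ 132°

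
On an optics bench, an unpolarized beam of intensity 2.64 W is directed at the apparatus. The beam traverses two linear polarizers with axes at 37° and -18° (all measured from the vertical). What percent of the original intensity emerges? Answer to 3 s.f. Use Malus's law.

≈ 16.4%

Unpolarized light through the first polarizer → I₁ = 2.64 W/2 = 1.32 W, polarized at 37°.
I₂ = I₁ · cos²(55°) = 1.32 · 0.329 = 0.4343 W.
That is 16.45% of the incident intensity.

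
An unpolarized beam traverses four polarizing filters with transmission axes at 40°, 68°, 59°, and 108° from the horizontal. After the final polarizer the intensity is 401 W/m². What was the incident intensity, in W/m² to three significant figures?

Unpolarized light through the first polarizer → I₁ = ½ I₀, now polarized at 40°.
I₂ = I₁ cos²(68° − 40°) = 0.5 I₀ · cos²(28°) = 0.3898 I₀.
I₃ = I₂ cos²(59° − 68°) = 0.3898 I₀ · cos²(9°) = 0.3803 I₀.
I₄ = I₃ cos²(108° − 59°) = 0.3803 I₀ · cos²(49°) = 0.1637 I₀.
So 401 W/m² = 0.1637 I₀, giving I₀ = 401/0.1637 = 2450 W/m².

I₀ ≈ 2450 W/m²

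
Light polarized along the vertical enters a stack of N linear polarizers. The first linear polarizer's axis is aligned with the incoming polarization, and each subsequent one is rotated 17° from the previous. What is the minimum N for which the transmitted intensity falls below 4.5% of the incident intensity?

N = 36

First polarizer is aligned with the polarization: full transmission.
Each further stage multiplies by cos²(17°) = 0.9145.
After N polarizers: T = 0.9145^(N−1). Require T < 0.045 ⇒ N−1 > ln(0.045)/ln(0.9145) = 34.70, so N−1 ≥ 35 and N = 36.
Check: N=36 gives T = 0.04383 < 0.045; N=35 gives T = 0.04792.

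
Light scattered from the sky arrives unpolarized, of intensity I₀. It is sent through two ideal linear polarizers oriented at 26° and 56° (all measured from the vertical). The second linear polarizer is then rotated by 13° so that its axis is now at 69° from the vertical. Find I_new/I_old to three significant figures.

Before rotation:
Unpolarized light through the first polarizer → I₁ = ½ I₀, now polarized at 26°.
I₂ = I₁ cos²(56° − 26°) = 0.5 I₀ · cos²(30°) = 0.375 I₀.
After rotation:
Unpolarized light through the first polarizer → I₁ = ½ I₀, now polarized at 26°.
I₂ = I₁ cos²(69° − 26°) = 0.5 I₀ · cos²(43°) = 0.2674 I₀.
Ratio = 0.2674 / 0.375 = 0.7132.

I_new/I_old ≈ 0.713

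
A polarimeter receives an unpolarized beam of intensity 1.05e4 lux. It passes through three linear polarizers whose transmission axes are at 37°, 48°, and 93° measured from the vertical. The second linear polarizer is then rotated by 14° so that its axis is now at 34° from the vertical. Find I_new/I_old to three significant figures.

Before rotation:
Unpolarized light through the first polarizer → I₁ = ½ I₀, now polarized at 37°.
I₂ = I₁ cos²(48° − 37°) = 0.5 I₀ · cos²(11°) = 0.4818 I₀.
I₃ = I₂ cos²(93° − 48°) = 0.4818 I₀ · cos²(45°) = 0.2409 I₀.
After rotation:
Unpolarized light through the first polarizer → I₁ = ½ I₀, now polarized at 37°.
I₂ = I₁ cos²(34° − 37°) = 0.5 I₀ · cos²(3°) = 0.4986 I₀.
I₃ = I₂ cos²(93° − 34°) = 0.4986 I₀ · cos²(59°) = 0.1323 I₀.
Ratio = 0.1323 / 0.2409 = 0.5491.

I_new/I_old ≈ 0.549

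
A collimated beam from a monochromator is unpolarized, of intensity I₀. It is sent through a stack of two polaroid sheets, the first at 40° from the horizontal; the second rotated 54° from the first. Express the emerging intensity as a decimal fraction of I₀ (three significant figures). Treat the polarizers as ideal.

Unpolarized light through the first polarizer → I₁ = ½ I₀, now polarized at 40°.
I₂ = I₁ cos²(54°) = 0.5 · 0.3455 I₀ = 0.1727 I₀.
Transmitted fraction = 0.1727.

≈ 0.173 I₀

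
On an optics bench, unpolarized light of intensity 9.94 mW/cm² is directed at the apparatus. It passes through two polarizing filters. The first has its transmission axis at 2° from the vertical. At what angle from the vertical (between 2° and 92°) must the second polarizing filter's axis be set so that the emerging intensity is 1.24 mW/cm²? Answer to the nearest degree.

Unpolarized light through the first polarizer → I₁ = ½ I₀, now polarized at 2°.
Target fraction: 1.24 / 9.94 mW/cm² = 0.1247 of I₀.
Need I₂/I₀ = 0.1247, so cos²(θ − 2°) = 0.1247 / 0.5 = 0.2495.
θ − 2° = arccos(√0.2495) = 60.0°, giving θ ≈ 2 + 60.0 = 62.0°.

θ ≈ 62°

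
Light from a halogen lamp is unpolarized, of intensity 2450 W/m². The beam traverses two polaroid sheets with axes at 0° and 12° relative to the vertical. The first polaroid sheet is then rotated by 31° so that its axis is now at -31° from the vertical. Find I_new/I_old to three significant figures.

I_new/I_old ≈ 0.559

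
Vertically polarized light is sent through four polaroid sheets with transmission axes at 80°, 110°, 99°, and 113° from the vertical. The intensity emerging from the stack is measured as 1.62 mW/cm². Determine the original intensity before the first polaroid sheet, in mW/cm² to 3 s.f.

I₀ ≈ 79.0 mW/cm²

By Malus's law, I₁ = I₀ cos²(80° − 0°) = I₀ cos²(80°) = 0.03015 I₀.
I₂ = I₁ cos²(110° − 80°) = 0.03015 I₀ · cos²(30°) = 0.02262 I₀.
I₃ = I₂ cos²(99° − 110°) = 0.02262 I₀ · cos²(11°) = 0.02179 I₀.
I₄ = I₃ cos²(113° − 99°) = 0.02179 I₀ · cos²(14°) = 0.02052 I₀.
So 1.62 mW/cm² = 0.02052 I₀, giving I₀ = 1.62/0.02052 = 78.96 mW/cm².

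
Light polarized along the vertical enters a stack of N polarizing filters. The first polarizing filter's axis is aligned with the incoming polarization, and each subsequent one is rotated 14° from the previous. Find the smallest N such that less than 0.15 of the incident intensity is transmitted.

First polarizer is aligned with the polarization: full transmission.
Each further stage multiplies by cos²(14°) = 0.9415.
After N polarizers: T = 0.9415^(N−1). Require T < 0.15 ⇒ N−1 > ln(0.15)/ln(0.9415) = 31.46, so N−1 ≥ 32 and N = 33.
Check: N=33 gives T = 0.1452 < 0.15; N=32 gives T = 0.1542.

N = 33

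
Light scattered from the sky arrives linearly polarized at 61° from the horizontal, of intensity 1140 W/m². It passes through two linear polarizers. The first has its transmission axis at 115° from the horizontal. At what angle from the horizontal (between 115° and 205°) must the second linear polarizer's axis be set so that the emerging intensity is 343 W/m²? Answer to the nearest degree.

I₁ = I₀ cos²(115° − 61°) = I₀ cos²(54°) = 0.3455 I₀.
Target fraction: 343 / 1140 W/m² = 0.3009 of I₀.
Need I₂/I₀ = 0.3009, so cos²(θ − 115°) = 0.3009 / 0.3455 = 0.8709.
θ − 115° = arccos(√0.8709) = 21.1°, giving θ ≈ 115 + 21.1 = 136.1°.

θ ≈ 136°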